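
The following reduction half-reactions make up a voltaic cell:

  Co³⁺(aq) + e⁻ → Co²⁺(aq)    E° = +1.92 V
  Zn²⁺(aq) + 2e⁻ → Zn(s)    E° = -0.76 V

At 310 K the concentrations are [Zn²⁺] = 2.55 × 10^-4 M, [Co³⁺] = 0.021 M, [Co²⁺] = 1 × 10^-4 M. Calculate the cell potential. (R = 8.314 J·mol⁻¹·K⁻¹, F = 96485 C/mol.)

2.93 V

The Co³⁺/Co²⁺ couple has the higher reduction potential and acts as the cathode, so E°_cell = +1.92 − (-0.76) = 2.68 V.
Balancing electrons gives n = 2; the reaction quotient is Q = [Zn²⁺]·[Co²⁺]^2/[Co³⁺]^2 = 5.78 × 10^-9.
E = E° − (RT/nF) ln Q = 2.68 − (8.314×310)/(2×96485) × (-18.968) = 2.680 + 0.253 = 2.933 V.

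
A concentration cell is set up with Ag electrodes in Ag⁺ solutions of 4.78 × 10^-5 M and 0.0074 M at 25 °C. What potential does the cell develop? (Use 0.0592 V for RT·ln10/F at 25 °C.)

0.13 V

Both half-cells are Ag⁺/Ag, so E°_cell = 0. The concentrated side is the cathode; the cell reaction moves Ag⁺ from high to low concentration with n = 1.
Q = [Ag⁺]_dilute/[Ag⁺]_conc = 4.78 × 10^-5/0.0074 = 0.00646.
E = 0 − (0.0592/1) log Q = −(0.0592/1)(-2.190) = 0.1296 V.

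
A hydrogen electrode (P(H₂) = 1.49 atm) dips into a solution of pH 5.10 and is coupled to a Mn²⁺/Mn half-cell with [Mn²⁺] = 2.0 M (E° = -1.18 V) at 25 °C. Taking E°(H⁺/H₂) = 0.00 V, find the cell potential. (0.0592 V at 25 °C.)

0.86 V

The hydrogen couple is the cathode, so E°_cell = 1.18 V; n = 2.
[H⁺] = 10^(−5.10) = 7.9 × 10^-6 M, and Q = [Mn²⁺]·P(H₂) / [H⁺]^2 = 4.72 × 10^10.
E = E° − (0.0592/2) log Q = 1.18 − (0.0592/2)(10.674) = 0.864 V.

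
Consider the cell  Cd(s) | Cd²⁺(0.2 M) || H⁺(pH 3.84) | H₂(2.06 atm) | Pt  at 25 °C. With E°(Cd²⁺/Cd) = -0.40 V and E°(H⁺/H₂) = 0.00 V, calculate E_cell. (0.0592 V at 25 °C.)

The hydrogen couple is the cathode, so E°_cell = 0.40 V; n = 2.
[H⁺] = 10^(−3.84) = 1.4 × 10^-4 M, and Q = [Cd²⁺]·P(H₂) / [H⁺]^2 = 1.97 × 10^7.
E = E° − (0.0592/2) log Q = 0.40 − (0.0592/2)(7.295) = 0.184 V.

0.18 V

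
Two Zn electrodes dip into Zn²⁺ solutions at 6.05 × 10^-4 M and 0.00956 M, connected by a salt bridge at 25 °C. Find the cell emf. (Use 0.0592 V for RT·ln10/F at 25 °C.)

0.035 V

Both half-cells are Zn²⁺/Zn, so E°_cell = 0. The concentrated side is the cathode; the cell reaction moves Zn²⁺ from high to low concentration with n = 2.
Q = [Zn²⁺]_dilute/[Zn²⁺]_conc = 6.05 × 10^-4/0.00956 = 0.0633.
E = 0 − (0.0592/2) log Q = −(0.0592/2)(-1.199) = 0.0355 V.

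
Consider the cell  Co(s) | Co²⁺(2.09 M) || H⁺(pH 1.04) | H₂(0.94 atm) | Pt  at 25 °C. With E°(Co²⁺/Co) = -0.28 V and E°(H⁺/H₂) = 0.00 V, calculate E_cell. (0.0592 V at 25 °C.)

0.21 V

The hydrogen couple is the cathode, so E°_cell = 0.28 V; n = 2.
[H⁺] = 10^(−1.04) = 0.091 M, and Q = [Co²⁺]·P(H₂) / [H⁺]^2 = 236.
E = E° − (0.0592/2) log Q = 0.28 − (0.0592/2)(2.373) = 0.210 V.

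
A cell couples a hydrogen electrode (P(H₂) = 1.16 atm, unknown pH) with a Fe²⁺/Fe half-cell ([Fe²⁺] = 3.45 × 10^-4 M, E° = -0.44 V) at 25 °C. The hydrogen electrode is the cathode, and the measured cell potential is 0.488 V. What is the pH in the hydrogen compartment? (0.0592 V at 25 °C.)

pH = 0.89

E°_cell = 0.44 V and n = 2.
log Q = n(E° − E)/0.0592 = 2×(0.44 − 0.488)/0.0592 = -1.622.
With Q = [Fe²⁺]·P(H₂) / [H⁺]^2, solving for [H⁺] gives log[H⁺] = -0.888, so pH = 0.89.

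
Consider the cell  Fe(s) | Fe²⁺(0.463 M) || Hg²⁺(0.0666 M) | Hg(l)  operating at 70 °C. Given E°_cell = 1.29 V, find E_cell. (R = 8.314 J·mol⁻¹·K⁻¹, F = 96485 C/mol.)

Balancing electrons gives n = 2; the reaction quotient is Q = [Fe²⁺]/[Hg²⁺] = 6.95.
E = E° − (RT/nF) ln Q = 1.29 − (8.314×343)/(2×96485) × (1.939) = 1.290 − 0.029 = 1.261 V.

1.26 V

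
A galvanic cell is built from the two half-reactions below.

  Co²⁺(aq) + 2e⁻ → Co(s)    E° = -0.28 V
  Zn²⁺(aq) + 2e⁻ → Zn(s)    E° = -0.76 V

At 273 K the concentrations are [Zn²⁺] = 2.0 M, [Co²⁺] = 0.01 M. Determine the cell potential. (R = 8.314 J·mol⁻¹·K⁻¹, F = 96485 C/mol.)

The Co²⁺/Co couple has the higher reduction potential and acts as the cathode, so E°_cell = -0.28 − (-0.76) = 0.48 V.
Balancing electrons gives n = 2; the reaction quotient is Q = [Zn²⁺]/[Co²⁺] = 200.
E = E° − (RT/nF) ln Q = 0.48 − (8.314×273)/(2×96485) × (5.298) = 0.480 − 0.062 = 0.418 V.

0.418 V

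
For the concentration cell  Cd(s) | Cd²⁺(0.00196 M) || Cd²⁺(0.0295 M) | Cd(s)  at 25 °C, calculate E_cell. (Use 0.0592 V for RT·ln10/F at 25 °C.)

Both half-cells are Cd²⁺/Cd, so E°_cell = 0. The concentrated side is the cathode; the cell reaction moves Cd²⁺ from high to low concentration with n = 2.
Q = [Cd²⁺]_dilute/[Cd²⁺]_conc = 0.00196/0.0295 = 0.0664.
E = 0 − (0.0592/2) log Q = −(0.0592/2)(-1.178) = 0.0349 V.

0.035 V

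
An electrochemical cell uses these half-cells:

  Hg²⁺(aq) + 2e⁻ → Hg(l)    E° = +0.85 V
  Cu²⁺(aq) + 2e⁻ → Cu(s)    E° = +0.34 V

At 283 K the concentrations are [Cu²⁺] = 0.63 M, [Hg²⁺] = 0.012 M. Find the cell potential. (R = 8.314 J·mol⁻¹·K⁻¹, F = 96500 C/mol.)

The Hg²⁺/Hg couple has the higher reduction potential and acts as the cathode, so E°_cell = +0.85 − (+0.34) = 0.51 V.
Balancing electrons gives n = 2; the reaction quotient is Q = [Cu²⁺]/[Hg²⁺] = 52.5.
E = E° − (RT/nF) ln Q = 0.51 − (8.314×283)/(2×96500) × (3.961) = 0.510 − 0.048 = 0.462 V.

0.462 V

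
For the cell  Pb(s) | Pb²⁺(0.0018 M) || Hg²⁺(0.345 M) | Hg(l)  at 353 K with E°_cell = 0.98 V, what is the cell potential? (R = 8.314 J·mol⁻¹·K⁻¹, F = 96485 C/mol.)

1.06 V

Balancing electrons gives n = 2; the reaction quotient is Q = [Pb²⁺]/[Hg²⁺] = 0.00522.
E = E° − (RT/nF) ln Q = 0.98 − (8.314×353)/(2×96485) × (-5.256) = 0.980 + 0.080 = 1.060 V.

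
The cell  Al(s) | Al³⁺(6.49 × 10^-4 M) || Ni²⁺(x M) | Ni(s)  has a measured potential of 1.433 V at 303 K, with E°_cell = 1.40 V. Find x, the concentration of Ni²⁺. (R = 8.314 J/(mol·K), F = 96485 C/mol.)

From the Nernst equation, ln Q = nF(E° − E)/RT = 6×96485×(1.40 − 1.433)/(8.314×303) = -7.584, so Q = 5.09 × 10^-4.
With Q = [Al³⁺]^2/[Ni²⁺]^3 and the known concentrations, [Ni²⁺]^3 in the denominator gives [Ni²⁺] = 0.094 M.

0.094 M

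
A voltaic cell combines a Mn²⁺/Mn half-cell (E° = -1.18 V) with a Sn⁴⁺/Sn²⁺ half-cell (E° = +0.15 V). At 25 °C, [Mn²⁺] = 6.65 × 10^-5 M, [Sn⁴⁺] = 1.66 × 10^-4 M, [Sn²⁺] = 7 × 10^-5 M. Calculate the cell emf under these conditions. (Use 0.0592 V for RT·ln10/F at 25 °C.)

The Sn⁴⁺/Sn²⁺ couple has the higher reduction potential and acts as the cathode, so E°_cell = +0.15 − (-1.18) = 1.33 V.
Balancing electrons gives n = 2; the reaction quotient is Q = [Mn²⁺]·[Sn²⁺]/[Sn⁴⁺] = 2.8 × 10^-5.
At 25 °C, E = E° − (0.0592/n) log Q = 1.33 − (0.0592/2)(-4.552) = 1.330 + 0.135 = 1.465 V.

1.46 V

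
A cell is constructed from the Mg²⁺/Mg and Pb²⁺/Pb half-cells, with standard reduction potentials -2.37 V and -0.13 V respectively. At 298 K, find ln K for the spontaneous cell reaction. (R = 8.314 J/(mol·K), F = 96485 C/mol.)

ln K = 174.5

E°_cell = -0.13 − (-2.37) = 2.24 V, with n = 2 electrons transferred.
At equilibrium E = 0, so the Nernst equation gives ln K = nFE°/RT = (2)(96485)(2.24)/((8.314)(298)) = 174.47.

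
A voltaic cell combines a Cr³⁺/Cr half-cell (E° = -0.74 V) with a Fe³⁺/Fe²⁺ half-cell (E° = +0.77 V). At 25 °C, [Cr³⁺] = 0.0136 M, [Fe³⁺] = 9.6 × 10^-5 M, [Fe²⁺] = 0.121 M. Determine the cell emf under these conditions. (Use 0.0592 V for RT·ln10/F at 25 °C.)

1.36 V

The Fe³⁺/Fe²⁺ couple has the higher reduction potential and acts as the cathode, so E°_cell = +0.77 − (-0.74) = 1.51 V.
Balancing electrons gives n = 3; the reaction quotient is Q = [Cr³⁺]·[Fe²⁺]^3/[Fe³⁺]^3 = 2.72 × 10^7.
At 25 °C, E = E° − (0.0592/n) log Q = 1.51 − (0.0592/3)(7.435) = 1.510 − 0.147 = 1.363 V.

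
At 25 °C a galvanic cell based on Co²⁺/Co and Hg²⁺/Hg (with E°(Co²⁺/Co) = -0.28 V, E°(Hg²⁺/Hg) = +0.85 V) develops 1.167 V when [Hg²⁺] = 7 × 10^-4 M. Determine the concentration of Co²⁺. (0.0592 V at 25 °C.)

From the Nernst equation, log Q = n(E° − E)/0.0592 = 2(1.13 − 1.167)/0.0592 = -1.250, so Q = 0.0562.
With Q = [Co²⁺]/[Hg²⁺] and the known concentrations, [Co²⁺] in the numerator gives [Co²⁺] = 3.9 × 10^-5 M.

3.9 × 10^-5 M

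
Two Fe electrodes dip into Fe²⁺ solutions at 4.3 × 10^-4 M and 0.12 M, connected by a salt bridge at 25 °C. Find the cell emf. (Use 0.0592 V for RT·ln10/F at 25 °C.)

Both half-cells are Fe²⁺/Fe, so E°_cell = 0. The concentrated side is the cathode; the cell reaction moves Fe²⁺ from high to low concentration with n = 2.
Q = [Fe²⁺]_dilute/[Fe²⁺]_conc = 4.3 × 10^-4/0.12 = 0.00358.
E = 0 − (0.0592/2) log Q = −(0.0592/2)(-2.446) = 0.0724 V.

0.072 V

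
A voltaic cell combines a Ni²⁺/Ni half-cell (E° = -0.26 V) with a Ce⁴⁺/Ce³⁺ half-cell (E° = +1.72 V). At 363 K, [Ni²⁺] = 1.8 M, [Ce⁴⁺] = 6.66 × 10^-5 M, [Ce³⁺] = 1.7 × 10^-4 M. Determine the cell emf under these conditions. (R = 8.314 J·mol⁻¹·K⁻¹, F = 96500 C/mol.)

The Ce⁴⁺/Ce³⁺ couple has the higher reduction potential and acts as the cathode, so E°_cell = +1.72 − (-0.26) = 1.98 V.
Balancing electrons gives n = 2; the reaction quotient is Q = [Ni²⁺]·[Ce³⁺]^2/[Ce⁴⁺]^2 = 11.7.
E = E° − (RT/nF) ln Q = 1.98 − (8.314×363)/(2×96500) × (2.462) = 1.980 − 0.038 = 1.942 V.

1.94 V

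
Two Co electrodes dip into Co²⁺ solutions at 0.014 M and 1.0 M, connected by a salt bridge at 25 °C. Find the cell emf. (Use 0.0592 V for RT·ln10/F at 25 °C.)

0.055 V

Both half-cells are Co²⁺/Co, so E°_cell = 0. The concentrated side is the cathode; the cell reaction moves Co²⁺ from high to low concentration with n = 2.
Q = [Co²⁺]_dilute/[Co²⁺]_conc = 0.014/1.0 = 0.0140.
E = 0 − (0.0592/2) log Q = −(0.0592/2)(-1.854) = 0.0549 V.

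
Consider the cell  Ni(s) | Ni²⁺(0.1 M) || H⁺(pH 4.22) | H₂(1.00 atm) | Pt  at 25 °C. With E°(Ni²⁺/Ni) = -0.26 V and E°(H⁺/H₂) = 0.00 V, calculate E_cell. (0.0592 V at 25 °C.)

0.040 V

The hydrogen couple is the cathode, so E°_cell = 0.26 V; n = 2.
[H⁺] = 10^(−4.22) = 6 × 10^-5 M, and Q = [Ni²⁺]·P(H₂) / [H⁺]^2 = 2.75 × 10^7.
E = E° − (0.0592/2) log Q = 0.26 − (0.0592/2)(7.440) = 0.040 V.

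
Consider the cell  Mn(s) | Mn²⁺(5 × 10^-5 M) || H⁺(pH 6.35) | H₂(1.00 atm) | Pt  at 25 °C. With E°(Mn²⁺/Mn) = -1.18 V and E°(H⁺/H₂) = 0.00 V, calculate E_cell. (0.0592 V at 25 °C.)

0.93 V

The hydrogen couple is the cathode, so E°_cell = 1.18 V; n = 2.
[H⁺] = 10^(−6.35) = 4.5 × 10^-7 M, and Q = [Mn²⁺]·P(H₂) / [H⁺]^2 = 2.51 × 10^8.
E = E° − (0.0592/2) log Q = 1.18 − (0.0592/2)(8.399) = 0.931 V.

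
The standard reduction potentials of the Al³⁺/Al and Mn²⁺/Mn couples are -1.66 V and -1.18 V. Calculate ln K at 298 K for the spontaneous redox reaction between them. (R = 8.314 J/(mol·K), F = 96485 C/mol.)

ln K = 112.2

E°_cell = -1.18 − (-1.66) = 0.48 V, with n = 6 electrons transferred.
At equilibrium E = 0, so the Nernst equation gives ln K = nFE°/RT = (6)(96485)(0.48)/((8.314)(298)) = 112.16.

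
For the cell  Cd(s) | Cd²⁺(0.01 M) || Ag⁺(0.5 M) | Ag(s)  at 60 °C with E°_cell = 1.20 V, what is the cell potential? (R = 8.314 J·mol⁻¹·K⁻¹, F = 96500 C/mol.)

Balancing electrons gives n = 2; the reaction quotient is Q = [Cd²⁺]/[Ag⁺]^2 = 0.0400.
E = E° − (RT/nF) ln Q = 1.20 − (8.314×333)/(2×96500) × (-3.219) = 1.200 + 0.046 = 1.246 V.

1.25 V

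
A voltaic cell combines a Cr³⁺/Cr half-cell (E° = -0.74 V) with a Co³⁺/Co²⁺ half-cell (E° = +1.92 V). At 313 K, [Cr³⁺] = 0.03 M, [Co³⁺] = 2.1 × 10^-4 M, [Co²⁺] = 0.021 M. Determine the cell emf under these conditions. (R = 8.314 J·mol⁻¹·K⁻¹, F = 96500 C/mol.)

2.57 V

The Co³⁺/Co²⁺ couple has the higher reduction potential and acts as the cathode, so E°_cell = +1.92 − (-0.74) = 2.66 V.
Balancing electrons gives n = 3; the reaction quotient is Q = [Cr³⁺]·[Co²⁺]^3/[Co³⁺]^3 = 3 × 10^4.
E = E° − (RT/nF) ln Q = 2.66 − (8.314×313)/(3×96500) × (10.309) = 2.660 − 0.093 = 2.567 V.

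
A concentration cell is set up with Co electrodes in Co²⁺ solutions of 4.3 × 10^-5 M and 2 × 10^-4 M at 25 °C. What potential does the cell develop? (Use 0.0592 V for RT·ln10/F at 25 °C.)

0.020 V

Both half-cells are Co²⁺/Co, so E°_cell = 0. The concentrated side is the cathode; the cell reaction moves Co²⁺ from high to low concentration with n = 2.
Q = [Co²⁺]_dilute/[Co²⁺]_conc = 4.3 × 10^-5/2 × 10^-4 = 0.215.
E = 0 − (0.0592/2) log Q = −(0.0592/2)(-0.668) = 0.0198 V.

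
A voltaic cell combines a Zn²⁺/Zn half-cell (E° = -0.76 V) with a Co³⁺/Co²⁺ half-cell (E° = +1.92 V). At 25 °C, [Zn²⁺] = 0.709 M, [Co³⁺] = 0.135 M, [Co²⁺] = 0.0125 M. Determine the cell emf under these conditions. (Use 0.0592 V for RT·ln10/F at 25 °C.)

2.75 V

The Co³⁺/Co²⁺ couple has the higher reduction potential and acts as the cathode, so E°_cell = +1.92 − (-0.76) = 2.68 V.
Balancing electrons gives n = 2; the reaction quotient is Q = [Zn²⁺]·[Co²⁺]^2/[Co³⁺]^2 = 0.00608.
At 25 °C, E = E° − (0.0592/n) log Q = 2.68 − (0.0592/2)(-2.216) = 2.680 + 0.066 = 2.746 V.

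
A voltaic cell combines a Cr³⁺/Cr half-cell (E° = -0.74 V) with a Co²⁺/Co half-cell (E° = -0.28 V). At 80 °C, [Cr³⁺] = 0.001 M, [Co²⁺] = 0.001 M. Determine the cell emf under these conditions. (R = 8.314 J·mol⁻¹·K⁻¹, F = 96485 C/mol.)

0.425 V

The Co²⁺/Co couple has the higher reduction potential and acts as the cathode, so E°_cell = -0.28 − (-0.74) = 0.46 V.
Balancing electrons gives n = 6; the reaction quotient is Q = [Cr³⁺]^2/[Co²⁺]^3 = 1000.
E = E° − (RT/nF) ln Q = 0.46 − (8.314×353)/(6×96485) × (6.908) = 0.460 − 0.035 = 0.425 V.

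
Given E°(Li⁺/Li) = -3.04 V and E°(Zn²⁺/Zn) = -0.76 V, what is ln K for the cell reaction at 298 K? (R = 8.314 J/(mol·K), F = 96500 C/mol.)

ln K = 177.6

E°_cell = -0.76 − (-3.04) = 2.28 V, with n = 2 electrons transferred.
At equilibrium E = 0, so the Nernst equation gives ln K = nFE°/RT = (2)(96500)(2.28)/((8.314)(298)) = 177.61.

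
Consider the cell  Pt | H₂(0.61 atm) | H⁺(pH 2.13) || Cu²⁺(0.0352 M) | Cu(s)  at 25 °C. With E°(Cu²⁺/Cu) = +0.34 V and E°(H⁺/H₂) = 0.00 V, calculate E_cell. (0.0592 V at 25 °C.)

0.42 V

The Cu²⁺/Cu couple is the cathode, so E°_cell = 0.34 V; n = 2.
[H⁺] = 10^(−2.13) = 0.0074 M, and Q = [H⁺]^2 / ([Cu²⁺]·P(H₂)) = 0.00256.
E = E° − (0.0592/2) log Q = 0.34 − (0.0592/2)(-2.592) = 0.417 V.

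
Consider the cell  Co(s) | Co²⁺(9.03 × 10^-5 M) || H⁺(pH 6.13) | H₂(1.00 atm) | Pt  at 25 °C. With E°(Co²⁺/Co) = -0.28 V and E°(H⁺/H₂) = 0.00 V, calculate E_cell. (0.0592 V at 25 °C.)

0.037 V

The hydrogen couple is the cathode, so E°_cell = 0.28 V; n = 2.
[H⁺] = 10^(−6.13) = 7.4 × 10^-7 M, and Q = [Co²⁺]·P(H₂) / [H⁺]^2 = 1.64 × 10^8.
E = E° − (0.0592/2) log Q = 0.28 − (0.0592/2)(8.216) = 0.037 V.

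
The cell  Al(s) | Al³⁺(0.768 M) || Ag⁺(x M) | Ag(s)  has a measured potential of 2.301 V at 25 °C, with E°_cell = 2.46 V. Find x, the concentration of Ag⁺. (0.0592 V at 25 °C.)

From the Nernst equation, log Q = n(E° − E)/0.0592 = 3(2.46 − 2.301)/0.0592 = 8.057, so Q = 1.14 × 10^8.
With Q = [Al³⁺]/[Ag⁺]^3 and the known concentrations, [Ag⁺]^3 in the denominator gives [Ag⁺] = 0.0019 M.

0.0019 M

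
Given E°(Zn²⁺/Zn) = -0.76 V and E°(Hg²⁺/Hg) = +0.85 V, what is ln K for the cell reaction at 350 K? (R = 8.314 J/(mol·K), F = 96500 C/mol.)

ln K = 106.8

E°_cell = +0.85 − (-0.76) = 1.61 V, with n = 2 electrons transferred.
At equilibrium E = 0, so the Nernst equation gives ln K = nFE°/RT = (2)(96500)(1.61)/((8.314)(350)) = 106.78.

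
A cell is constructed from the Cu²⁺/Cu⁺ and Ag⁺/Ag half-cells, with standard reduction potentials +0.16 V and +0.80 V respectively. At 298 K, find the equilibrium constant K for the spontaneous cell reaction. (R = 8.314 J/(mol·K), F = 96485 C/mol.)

6.7 × 10^10

E°_cell = +0.80 − (+0.16) = 0.64 V, with n = 1 electron transferred.
At equilibrium E = 0, so the Nernst equation gives ln K = nFE°/RT = (1)(96485)(0.64)/((8.314)(298)) = 24.92.
K = e^24.92 = 6.7 × 10^10.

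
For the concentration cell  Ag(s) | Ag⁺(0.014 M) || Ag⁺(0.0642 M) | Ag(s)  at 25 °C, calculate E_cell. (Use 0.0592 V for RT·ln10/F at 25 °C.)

0.039 V

Both half-cells are Ag⁺/Ag, so E°_cell = 0. The concentrated side is the cathode; the cell reaction moves Ag⁺ from high to low concentration with n = 1.
Q = [Ag⁺]_dilute/[Ag⁺]_conc = 0.014/0.0642 = 0.218.
E = 0 − (0.0592/1) log Q = −(0.0592/1)(-0.661) = 0.0391 V.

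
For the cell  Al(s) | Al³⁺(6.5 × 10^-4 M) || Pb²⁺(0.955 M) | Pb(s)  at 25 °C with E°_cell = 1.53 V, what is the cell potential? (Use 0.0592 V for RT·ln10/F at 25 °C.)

1.59 V

Balancing electrons gives n = 6; the reaction quotient is Q = [Al³⁺]^2/[Pb²⁺]^3 = 4.85 × 10^-7.
At 25 °C, E = E° − (0.0592/n) log Q = 1.53 − (0.0592/6)(-6.314) = 1.530 + 0.062 = 1.592 V.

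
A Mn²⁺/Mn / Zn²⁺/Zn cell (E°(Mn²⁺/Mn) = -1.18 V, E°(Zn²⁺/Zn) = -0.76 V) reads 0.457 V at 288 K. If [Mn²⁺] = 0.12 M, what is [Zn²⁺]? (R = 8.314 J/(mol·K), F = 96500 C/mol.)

From the Nernst equation, ln Q = nF(E° − E)/RT = 2×96500×(0.42 − 0.457)/(8.314×288) = -2.982, so Q = 0.0507.
With Q = [Mn²⁺]/[Zn²⁺] and the known concentrations, [Zn²⁺] in the denominator gives [Zn²⁺] = 2.4 M.

2.4 M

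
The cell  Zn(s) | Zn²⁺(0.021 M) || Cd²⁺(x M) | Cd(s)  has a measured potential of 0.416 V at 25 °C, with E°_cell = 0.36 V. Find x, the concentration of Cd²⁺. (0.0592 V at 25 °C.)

From the Nernst equation, log Q = n(E° − E)/0.0592 = 2(0.36 − 0.416)/0.0592 = -1.892, so Q = 0.0128.
With Q = [Zn²⁺]/[Cd²⁺] and the known concentrations, [Cd²⁺] in the denominator gives [Cd²⁺] = 1.6 M.

1.6 M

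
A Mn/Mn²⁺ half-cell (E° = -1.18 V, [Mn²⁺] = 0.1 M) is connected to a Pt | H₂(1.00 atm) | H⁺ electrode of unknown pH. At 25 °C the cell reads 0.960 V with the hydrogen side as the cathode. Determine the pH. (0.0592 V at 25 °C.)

E°_cell = 1.18 V and n = 2.
log Q = n(E° − E)/0.0592 = 2×(1.18 − 0.960)/0.0592 = 7.432.
With Q = [Mn²⁺]·P(H₂) / [H⁺]^2, solving for [H⁺] gives log[H⁺] = -4.216, so pH = 4.22.

pH = 4.22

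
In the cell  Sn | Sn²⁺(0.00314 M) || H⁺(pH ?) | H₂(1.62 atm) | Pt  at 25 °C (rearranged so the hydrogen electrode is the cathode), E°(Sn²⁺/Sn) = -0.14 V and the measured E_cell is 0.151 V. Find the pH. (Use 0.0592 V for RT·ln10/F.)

E°_cell = 0.14 V and n = 2.
log Q = n(E° − E)/0.0592 = 2×(0.14 − 0.151)/0.0592 = -0.372.
With Q = [Sn²⁺]·P(H₂) / [H⁺]^2, solving for [H⁺] gives log[H⁺] = -0.961, so pH = 0.96.

pH = 0.96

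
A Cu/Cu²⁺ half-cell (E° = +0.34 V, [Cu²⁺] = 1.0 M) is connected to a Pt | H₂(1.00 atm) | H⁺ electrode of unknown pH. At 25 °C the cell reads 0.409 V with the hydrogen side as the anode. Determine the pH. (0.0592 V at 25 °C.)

E°_cell = 0.34 V and n = 2.
log Q = n(E° − E)/0.0592 = 2×(0.34 − 0.409)/0.0592 = -2.331.
With Q = [H⁺]^2 / ([Cu²⁺]·P(H₂)), solving for [H⁺] gives log[H⁺] = -1.166, so pH = 1.17.

pH = 1.17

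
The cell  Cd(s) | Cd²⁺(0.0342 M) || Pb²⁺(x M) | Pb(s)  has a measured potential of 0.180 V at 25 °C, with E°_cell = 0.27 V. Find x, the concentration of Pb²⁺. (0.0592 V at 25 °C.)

From the Nernst equation, log Q = n(E° − E)/0.0592 = 2(0.27 − 0.180)/0.0592 = 3.041, so Q = 1100.
With Q = [Cd²⁺]/[Pb²⁺] and the known concentrations, [Pb²⁺] in the denominator gives [Pb²⁺] = 3.1 × 10^-5 M.

3.1 × 10^-5 M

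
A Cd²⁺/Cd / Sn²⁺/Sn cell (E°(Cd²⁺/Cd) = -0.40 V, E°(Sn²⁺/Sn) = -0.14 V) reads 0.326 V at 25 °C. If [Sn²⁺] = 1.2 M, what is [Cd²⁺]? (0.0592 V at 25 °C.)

0.0071 M

From the Nernst equation, log Q = n(E° − E)/0.0592 = 2(0.26 − 0.326)/0.0592 = -2.230, so Q = 0.00589.
With Q = [Cd²⁺]/[Sn²⁺] and the known concentrations, [Cd²⁺] in the numerator gives [Cd²⁺] = 0.0071 M.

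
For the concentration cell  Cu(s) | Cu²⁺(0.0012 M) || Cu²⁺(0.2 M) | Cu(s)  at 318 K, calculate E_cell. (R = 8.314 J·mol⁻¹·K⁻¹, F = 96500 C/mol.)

Both half-cells are Cu²⁺/Cu, so E°_cell = 0. The concentrated side is the cathode; the cell reaction moves Cu²⁺ from high to low concentration with n = 2.
Q = [Cu²⁺]_dilute/[Cu²⁺]_conc = 0.0012/0.2 = 0.00600.
E = 0 − (RT/nF) ln Q = −((8.314×318)/(2×96500))(-5.116) = 0.0701 V.

0.070 V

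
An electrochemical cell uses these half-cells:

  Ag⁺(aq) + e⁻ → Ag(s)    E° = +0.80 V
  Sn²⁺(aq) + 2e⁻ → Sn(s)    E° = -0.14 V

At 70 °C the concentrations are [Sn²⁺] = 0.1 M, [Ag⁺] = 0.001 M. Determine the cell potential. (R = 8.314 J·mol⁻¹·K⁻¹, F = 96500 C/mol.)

0.770 V

The Ag⁺/Ag couple has the higher reduction potential and acts as the cathode, so E°_cell = +0.80 − (-0.14) = 0.94 V.
Balancing electrons gives n = 2; the reaction quotient is Q = [Sn²⁺]/[Ag⁺]^2 = 1 × 10^5.
E = E° − (RT/nF) ln Q = 0.94 − (8.314×343)/(2×96500) × (11.513) = 0.940 − 0.170 = 0.770 V.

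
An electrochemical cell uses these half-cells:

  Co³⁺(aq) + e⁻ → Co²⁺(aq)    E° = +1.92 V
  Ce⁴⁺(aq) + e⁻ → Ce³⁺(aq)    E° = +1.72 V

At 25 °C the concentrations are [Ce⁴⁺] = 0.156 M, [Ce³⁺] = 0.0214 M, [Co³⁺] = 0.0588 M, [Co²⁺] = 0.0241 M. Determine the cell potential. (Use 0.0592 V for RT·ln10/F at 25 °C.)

The Co³⁺/Co²⁺ couple has the higher reduction potential and acts as the cathode, so E°_cell = +1.92 − (+1.72) = 0.20 V.
Balancing electrons gives n = 1; the reaction quotient is Q = [Ce⁴⁺]·[Co²⁺]/([Ce³⁺]·[Co³⁺]) = 2.99.
At 25 °C, E = E° − (0.0592/n) log Q = 0.20 − (0.0592/1)(0.475) = 0.200 − 0.028 = 0.172 V.

0.172 V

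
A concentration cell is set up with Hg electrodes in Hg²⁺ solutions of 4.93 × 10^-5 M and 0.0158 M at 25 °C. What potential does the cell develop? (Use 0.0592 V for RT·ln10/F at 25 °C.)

0.074 V

Both half-cells are Hg²⁺/Hg, so E°_cell = 0. The concentrated side is the cathode; the cell reaction moves Hg²⁺ from high to low concentration with n = 2.
Q = [Hg²⁺]_dilute/[Hg²⁺]_conc = 4.93 × 10^-5/0.0158 = 0.00312.
E = 0 − (0.0592/2) log Q = −(0.0592/2)(-2.506) = 0.0742 V.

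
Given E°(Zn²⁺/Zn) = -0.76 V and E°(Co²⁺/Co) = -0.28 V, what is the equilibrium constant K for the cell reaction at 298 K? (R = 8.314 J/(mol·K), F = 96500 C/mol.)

E°_cell = -0.28 − (-0.76) = 0.48 V, with n = 2 electrons transferred.
At equilibrium E = 0, so the Nernst equation gives ln K = nFE°/RT = (2)(96500)(0.48)/((8.314)(298)) = 37.39.
K = e^37.39 = 1.7 × 10^16.

1.7 × 10^16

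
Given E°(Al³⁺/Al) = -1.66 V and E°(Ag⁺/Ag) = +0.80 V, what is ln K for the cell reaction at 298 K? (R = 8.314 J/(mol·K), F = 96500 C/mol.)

E°_cell = +0.80 − (-1.66) = 2.46 V, with n = 3 electrons transferred.
At equilibrium E = 0, so the Nernst equation gives ln K = nFE°/RT = (3)(96500)(2.46)/((8.314)(298)) = 287.45.

ln K = 287.4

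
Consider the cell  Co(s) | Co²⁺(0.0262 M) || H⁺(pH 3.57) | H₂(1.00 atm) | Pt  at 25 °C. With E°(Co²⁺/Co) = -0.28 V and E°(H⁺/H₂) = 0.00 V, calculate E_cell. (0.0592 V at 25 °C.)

The hydrogen couple is the cathode, so E°_cell = 0.28 V; n = 2.
[H⁺] = 10^(−3.57) = 2.7 × 10^-4 M, and Q = [Co²⁺]·P(H₂) / [H⁺]^2 = 3.62 × 10^5.
E = E° − (0.0592/2) log Q = 0.28 − (0.0592/2)(5.558) = 0.115 V.

0.12 V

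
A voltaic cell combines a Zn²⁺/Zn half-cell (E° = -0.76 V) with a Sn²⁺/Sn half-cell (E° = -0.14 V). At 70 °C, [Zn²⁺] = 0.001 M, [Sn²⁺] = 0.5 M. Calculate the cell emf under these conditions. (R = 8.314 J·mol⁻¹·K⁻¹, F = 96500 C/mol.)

The Sn²⁺/Sn couple has the higher reduction potential and acts as the cathode, so E°_cell = -0.14 − (-0.76) = 0.62 V.
Balancing electrons gives n = 2; the reaction quotient is Q = [Zn²⁺]/[Sn²⁺] = 0.00200.
E = E° − (RT/nF) ln Q = 0.62 − (8.314×343)/(2×96500) × (-6.215) = 0.620 + 0.092 = 0.712 V.

0.712 V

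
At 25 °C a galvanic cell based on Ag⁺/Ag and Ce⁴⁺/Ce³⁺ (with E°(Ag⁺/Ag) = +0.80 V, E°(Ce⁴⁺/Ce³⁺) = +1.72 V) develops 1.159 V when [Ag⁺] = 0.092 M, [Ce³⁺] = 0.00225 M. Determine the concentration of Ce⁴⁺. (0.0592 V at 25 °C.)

2.3 M

From the Nernst equation, log Q = n(E° − E)/0.0592 = 1(0.92 − 1.159)/0.0592 = -4.037, so Q = 9.18 × 10^-5.
With Q = [Ag⁺]·[Ce³⁺]/[Ce⁴⁺] and the known concentrations, [Ce⁴⁺] in the denominator gives [Ce⁴⁺] = 2.3 M.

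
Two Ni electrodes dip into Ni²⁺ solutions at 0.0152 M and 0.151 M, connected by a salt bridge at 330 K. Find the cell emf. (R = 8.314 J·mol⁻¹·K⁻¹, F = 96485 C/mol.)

0.033 V

Both half-cells are Ni²⁺/Ni, so E°_cell = 0. The concentrated side is the cathode; the cell reaction moves Ni²⁺ from high to low concentration with n = 2.
Q = [Ni²⁺]_dilute/[Ni²⁺]_conc = 0.0152/0.151 = 0.101.
E = 0 − (RT/nF) ln Q = −((8.314×330)/(2×96485))(-2.296) = 0.0326 V.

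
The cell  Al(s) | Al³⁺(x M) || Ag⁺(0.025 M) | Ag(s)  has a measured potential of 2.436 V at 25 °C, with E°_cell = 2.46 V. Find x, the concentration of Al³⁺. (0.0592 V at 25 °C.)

2.6 × 10^-4 M

From the Nernst equation, log Q = n(E° − E)/0.0592 = 3(2.46 − 2.436)/0.0592 = 1.216, so Q = 16.5.
With Q = [Al³⁺]/[Ag⁺]^3 and the known concentrations, [Al³⁺] in the numerator gives [Al³⁺] = 2.6 × 10^-4 M.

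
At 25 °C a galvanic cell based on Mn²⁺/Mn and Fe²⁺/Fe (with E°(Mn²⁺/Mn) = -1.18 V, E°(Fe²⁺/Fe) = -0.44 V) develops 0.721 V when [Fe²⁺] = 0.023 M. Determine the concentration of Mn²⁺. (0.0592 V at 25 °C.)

From the Nernst equation, log Q = n(E° − E)/0.0592 = 2(0.74 − 0.721)/0.0592 = 0.642, so Q = 4.38.
With Q = [Mn²⁺]/[Fe²⁺] and the known concentrations, [Mn²⁺] in the numerator gives [Mn²⁺] = 0.1 M.

0.1 M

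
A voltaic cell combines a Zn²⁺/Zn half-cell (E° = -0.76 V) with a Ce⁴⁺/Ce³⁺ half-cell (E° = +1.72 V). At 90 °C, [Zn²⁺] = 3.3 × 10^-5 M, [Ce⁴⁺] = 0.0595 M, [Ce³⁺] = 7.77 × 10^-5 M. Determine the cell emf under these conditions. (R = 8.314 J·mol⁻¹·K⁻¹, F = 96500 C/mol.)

The Ce⁴⁺/Ce³⁺ couple has the higher reduction potential and acts as the cathode, so E°_cell = +1.72 − (-0.76) = 2.48 V.
Balancing electrons gives n = 2; the reaction quotient is Q = [Zn²⁺]·[Ce³⁺]^2/[Ce⁴⁺]^2 = 5.63 × 10^-11.
E = E° − (RT/nF) ln Q = 2.48 − (8.314×363)/(2×96500) × (-23.601) = 2.480 + 0.369 = 2.849 V.

2.85 V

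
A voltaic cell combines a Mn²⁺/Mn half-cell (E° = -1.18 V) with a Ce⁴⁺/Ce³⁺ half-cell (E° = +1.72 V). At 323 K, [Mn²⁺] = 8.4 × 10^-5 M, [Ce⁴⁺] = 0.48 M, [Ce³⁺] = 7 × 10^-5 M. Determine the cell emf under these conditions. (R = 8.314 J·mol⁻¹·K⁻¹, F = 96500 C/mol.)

3.28 V

The Ce⁴⁺/Ce³⁺ couple has the higher reduction potential and acts as the cathode, so E°_cell = +1.72 − (-1.18) = 2.90 V.
Balancing electrons gives n = 2; the reaction quotient is Q = [Mn²⁺]·[Ce³⁺]^2/[Ce⁴⁺]^2 = 1.79 × 10^-12.
E = E° − (RT/nF) ln Q = 2.90 − (8.314×323)/(2×96500) × (-27.051) = 2.900 + 0.376 = 3.276 V.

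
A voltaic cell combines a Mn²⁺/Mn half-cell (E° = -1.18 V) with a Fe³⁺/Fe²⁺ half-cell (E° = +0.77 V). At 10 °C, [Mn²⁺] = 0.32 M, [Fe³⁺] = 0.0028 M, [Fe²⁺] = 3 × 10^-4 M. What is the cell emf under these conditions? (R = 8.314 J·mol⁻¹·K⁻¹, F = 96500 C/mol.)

2.02 V

The Fe³⁺/Fe²⁺ couple has the higher reduction potential and acts as the cathode, so E°_cell = +0.77 − (-1.18) = 1.95 V.
Balancing electrons gives n = 2; the reaction quotient is Q = [Mn²⁺]·[Fe²⁺]^2/[Fe³⁺]^2 = 0.00367.
E = E° − (RT/nF) ln Q = 1.95 − (8.314×283)/(2×96500) × (-5.607) = 1.950 + 0.068 = 2.018 V.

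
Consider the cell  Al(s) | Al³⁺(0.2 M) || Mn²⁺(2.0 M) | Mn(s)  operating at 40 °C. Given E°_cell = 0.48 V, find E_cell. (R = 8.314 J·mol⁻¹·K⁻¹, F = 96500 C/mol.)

0.504 V

Balancing electrons gives n = 6; the reaction quotient is Q = [Al³⁺]^2/[Mn²⁺]^3 = 0.00500.
E = E° − (RT/nF) ln Q = 0.48 − (8.314×313)/(6×96500) × (-5.298) = 0.480 + 0.024 = 0.504 V.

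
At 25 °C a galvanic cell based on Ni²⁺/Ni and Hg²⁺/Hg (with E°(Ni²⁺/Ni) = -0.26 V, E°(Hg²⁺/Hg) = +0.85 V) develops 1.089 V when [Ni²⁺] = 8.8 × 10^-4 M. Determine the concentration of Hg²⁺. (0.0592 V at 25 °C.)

From the Nernst equation, log Q = n(E° − E)/0.0592 = 2(1.11 − 1.089)/0.0592 = 0.709, so Q = 5.12.
With Q = [Ni²⁺]/[Hg²⁺] and the known concentrations, [Hg²⁺] in the denominator gives [Hg²⁺] = 1.7 × 10^-4 M.

1.7 × 10^-4 M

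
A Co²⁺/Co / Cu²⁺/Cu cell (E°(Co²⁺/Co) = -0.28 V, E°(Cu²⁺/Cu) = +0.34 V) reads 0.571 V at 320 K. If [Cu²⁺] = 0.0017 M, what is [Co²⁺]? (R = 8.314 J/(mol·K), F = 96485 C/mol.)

From the Nernst equation, ln Q = nF(E° − E)/RT = 2×96485×(0.62 − 0.571)/(8.314×320) = 3.554, so Q = 35.0.
With Q = [Co²⁺]/[Cu²⁺] and the known concentrations, [Co²⁺] in the numerator gives [Co²⁺] = 0.059 M.

0.059 M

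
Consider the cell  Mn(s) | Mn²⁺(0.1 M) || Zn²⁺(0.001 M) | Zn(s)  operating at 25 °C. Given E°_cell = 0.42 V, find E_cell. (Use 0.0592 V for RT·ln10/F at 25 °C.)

Balancing electrons gives n = 2; the reaction quotient is Q = [Mn²⁺]/[Zn²⁺] = 100.
At 25 °C, E = E° − (0.0592/n) log Q = 0.42 − (0.0592/2)(2.000) = 0.420 − 0.059 = 0.361 V.

0.361 V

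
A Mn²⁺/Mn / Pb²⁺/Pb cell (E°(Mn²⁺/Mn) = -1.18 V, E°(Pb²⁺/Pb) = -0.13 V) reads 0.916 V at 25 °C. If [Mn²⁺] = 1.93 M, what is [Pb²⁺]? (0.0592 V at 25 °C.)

5.7 × 10^-5 M

From the Nernst equation, log Q = n(E° − E)/0.0592 = 2(1.05 − 0.916)/0.0592 = 4.527, so Q = 3.37 × 10^4.
With Q = [Mn²⁺]/[Pb²⁺] and the known concentrations, [Pb²⁺] in the denominator gives [Pb²⁺] = 5.7 × 10^-5 M.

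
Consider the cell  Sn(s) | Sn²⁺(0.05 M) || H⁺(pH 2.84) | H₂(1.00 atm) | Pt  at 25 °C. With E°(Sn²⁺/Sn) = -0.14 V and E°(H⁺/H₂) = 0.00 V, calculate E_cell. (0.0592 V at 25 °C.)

The hydrogen couple is the cathode, so E°_cell = 0.14 V; n = 2.
[H⁺] = 10^(−2.84) = 0.0014 M, and Q = [Sn²⁺]·P(H₂) / [H⁺]^2 = 2.39 × 10^4.
E = E° − (0.0592/2) log Q = 0.14 − (0.0592/2)(4.379) = 0.010 V.

0.010 V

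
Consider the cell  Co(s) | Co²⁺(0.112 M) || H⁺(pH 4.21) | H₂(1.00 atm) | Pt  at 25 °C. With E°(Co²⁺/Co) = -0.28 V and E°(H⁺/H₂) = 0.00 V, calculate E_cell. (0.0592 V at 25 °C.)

The hydrogen couple is the cathode, so E°_cell = 0.28 V; n = 2.
[H⁺] = 10^(−4.21) = 6.2 × 10^-5 M, and Q = [Co²⁺]·P(H₂) / [H⁺]^2 = 2.95 × 10^7.
E = E° − (0.0592/2) log Q = 0.28 − (0.0592/2)(7.469) = 0.059 V.

0.059 V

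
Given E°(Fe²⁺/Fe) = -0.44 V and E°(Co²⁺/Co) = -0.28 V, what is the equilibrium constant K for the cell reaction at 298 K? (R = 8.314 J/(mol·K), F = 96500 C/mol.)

2.6 × 10^5

E°_cell = -0.28 − (-0.44) = 0.16 V, with n = 2 electrons transferred.
At equilibrium E = 0, so the Nernst equation gives ln K = nFE°/RT = (2)(96500)(0.16)/((8.314)(298)) = 12.46.
K = e^12.46 = 2.6 × 10^5.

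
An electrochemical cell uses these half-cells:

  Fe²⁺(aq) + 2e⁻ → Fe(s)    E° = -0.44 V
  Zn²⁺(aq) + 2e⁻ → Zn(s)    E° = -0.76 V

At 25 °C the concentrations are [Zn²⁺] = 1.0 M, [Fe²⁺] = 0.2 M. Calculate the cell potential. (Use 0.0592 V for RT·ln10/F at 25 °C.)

The Fe²⁺/Fe couple has the higher reduction potential and acts as the cathode, so E°_cell = -0.44 − (-0.76) = 0.32 V.
Balancing electrons gives n = 2; the reaction quotient is Q = [Zn²⁺]/[Fe²⁺] = 5.00.
At 25 °C, E = E° − (0.0592/n) log Q = 0.32 − (0.0592/2)(0.699) = 0.320 − 0.021 = 0.299 V.

0.299 V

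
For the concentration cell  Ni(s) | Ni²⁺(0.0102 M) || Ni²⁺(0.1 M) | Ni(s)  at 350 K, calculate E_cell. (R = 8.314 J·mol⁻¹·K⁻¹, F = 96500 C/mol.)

Both half-cells are Ni²⁺/Ni, so E°_cell = 0. The concentrated side is the cathode; the cell reaction moves Ni²⁺ from high to low concentration with n = 2.
Q = [Ni²⁺]_dilute/[Ni²⁺]_conc = 0.0102/0.1 = 0.102.
E = 0 − (RT/nF) ln Q = −((8.314×350)/(2×96500))(-2.283) = 0.0344 V.

0.034 V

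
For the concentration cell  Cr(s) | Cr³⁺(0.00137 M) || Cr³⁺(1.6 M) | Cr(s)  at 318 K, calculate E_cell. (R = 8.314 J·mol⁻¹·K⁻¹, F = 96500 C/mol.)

0.065 V

Both half-cells are Cr³⁺/Cr, so E°_cell = 0. The concentrated side is the cathode; the cell reaction moves Cr³⁺ from high to low concentration with n = 3.
Q = [Cr³⁺]_dilute/[Cr³⁺]_conc = 0.00137/1.6 = 8.56 × 10^-4.
E = 0 − (RT/nF) ln Q = −((8.314×318)/(3×96500))(-7.063) = 0.0645 V.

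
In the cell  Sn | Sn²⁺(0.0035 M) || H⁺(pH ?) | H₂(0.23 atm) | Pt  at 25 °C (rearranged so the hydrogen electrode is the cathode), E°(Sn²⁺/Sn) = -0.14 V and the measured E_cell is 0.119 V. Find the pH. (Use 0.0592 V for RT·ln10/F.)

pH = 1.90

E°_cell = 0.14 V and n = 2.
log Q = n(E° − E)/0.0592 = 2×(0.14 − 0.119)/0.0592 = 0.709.
With Q = [Sn²⁺]·P(H₂) / [H⁺]^2, solving for [H⁺] gives log[H⁺] = -1.902, so pH = 1.90.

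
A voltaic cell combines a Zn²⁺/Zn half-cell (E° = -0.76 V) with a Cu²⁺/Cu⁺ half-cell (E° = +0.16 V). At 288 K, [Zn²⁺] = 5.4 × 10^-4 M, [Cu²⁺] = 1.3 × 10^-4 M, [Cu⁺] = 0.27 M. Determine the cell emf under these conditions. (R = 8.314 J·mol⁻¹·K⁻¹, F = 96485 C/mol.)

0.824 V

The Cu²⁺/Cu⁺ couple has the higher reduction potential and acts as the cathode, so E°_cell = +0.16 − (-0.76) = 0.92 V.
Balancing electrons gives n = 2; the reaction quotient is Q = [Zn²⁺]·[Cu⁺]^2/[Cu²⁺]^2 = 2330.
E = E° − (RT/nF) ln Q = 0.92 − (8.314×288)/(2×96485) × (7.753) = 0.920 − 0.096 = 0.824 V.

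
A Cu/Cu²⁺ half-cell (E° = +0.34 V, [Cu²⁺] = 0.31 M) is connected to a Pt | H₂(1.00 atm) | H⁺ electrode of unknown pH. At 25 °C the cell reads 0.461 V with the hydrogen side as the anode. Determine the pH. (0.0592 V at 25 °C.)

E°_cell = 0.34 V and n = 2.
log Q = n(E° − E)/0.0592 = 2×(0.34 − 0.461)/0.0592 = -4.088.
With Q = [H⁺]^2 / ([Cu²⁺]·P(H₂)), solving for [H⁺] gives log[H⁺] = -2.298, so pH = 2.30.

pH = 2.30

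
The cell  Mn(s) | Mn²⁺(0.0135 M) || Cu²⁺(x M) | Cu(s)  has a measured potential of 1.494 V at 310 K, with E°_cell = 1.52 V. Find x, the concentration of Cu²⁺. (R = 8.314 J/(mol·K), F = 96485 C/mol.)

From the Nernst equation, ln Q = nF(E° − E)/RT = 2×96485×(1.52 − 1.494)/(8.314×310) = 1.947, so Q = 7.01.
With Q = [Mn²⁺]/[Cu²⁺] and the known concentrations, [Cu²⁺] in the denominator gives [Cu²⁺] = 0.0019 M.

0.0019 M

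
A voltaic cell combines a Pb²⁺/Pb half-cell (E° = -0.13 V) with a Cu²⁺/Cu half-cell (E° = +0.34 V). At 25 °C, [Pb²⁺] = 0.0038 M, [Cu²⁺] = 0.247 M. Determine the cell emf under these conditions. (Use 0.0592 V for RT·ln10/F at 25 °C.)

0.524 V

The Cu²⁺/Cu couple has the higher reduction potential and acts as the cathode, so E°_cell = +0.34 − (-0.13) = 0.47 V.
Balancing electrons gives n = 2; the reaction quotient is Q = [Pb²⁺]/[Cu²⁺] = 0.0154.
At 25 °C, E = E° − (0.0592/n) log Q = 0.47 − (0.0592/2)(-1.813) = 0.470 + 0.054 = 0.524 V.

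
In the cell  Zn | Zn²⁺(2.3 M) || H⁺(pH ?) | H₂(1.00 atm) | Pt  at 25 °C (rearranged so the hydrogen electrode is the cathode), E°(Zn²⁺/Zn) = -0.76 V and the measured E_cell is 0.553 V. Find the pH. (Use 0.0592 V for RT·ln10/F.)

E°_cell = 0.76 V and n = 2.
log Q = n(E° − E)/0.0592 = 2×(0.76 − 0.553)/0.0592 = 6.993.
With Q = [Zn²⁺]·P(H₂) / [H⁺]^2, solving for [H⁺] gives log[H⁺] = -3.316, so pH = 3.32.

pH = 3.32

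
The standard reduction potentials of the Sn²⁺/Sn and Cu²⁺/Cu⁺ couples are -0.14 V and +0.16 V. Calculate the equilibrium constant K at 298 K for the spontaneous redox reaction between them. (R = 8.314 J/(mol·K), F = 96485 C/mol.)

E°_cell = +0.16 − (-0.14) = 0.30 V, with n = 2 electrons transferred.
At equilibrium E = 0, so the Nernst equation gives ln K = nFE°/RT = (2)(96485)(0.30)/((8.314)(298)) = 23.37.
K = e^23.37 = 1.4 × 10^10.

1.4 × 10^10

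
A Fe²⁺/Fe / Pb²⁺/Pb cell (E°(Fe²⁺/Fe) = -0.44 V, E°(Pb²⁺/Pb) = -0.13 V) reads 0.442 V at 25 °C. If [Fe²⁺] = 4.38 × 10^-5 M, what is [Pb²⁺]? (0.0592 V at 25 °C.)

1.3 M

From the Nernst equation, log Q = n(E° − E)/0.0592 = 2(0.31 − 0.442)/0.0592 = -4.459, so Q = 3.47 × 10^-5.
With Q = [Fe²⁺]/[Pb²⁺] and the known concentrations, [Pb²⁺] in the denominator gives [Pb²⁺] = 1.3 M.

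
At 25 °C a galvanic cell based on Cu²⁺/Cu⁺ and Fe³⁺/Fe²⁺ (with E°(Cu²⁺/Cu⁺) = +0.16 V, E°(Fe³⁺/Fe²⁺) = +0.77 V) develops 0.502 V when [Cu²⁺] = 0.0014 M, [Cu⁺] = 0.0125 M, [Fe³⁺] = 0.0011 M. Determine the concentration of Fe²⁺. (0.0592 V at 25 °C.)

From the Nernst equation, log Q = n(E° − E)/0.0592 = 1(0.61 − 0.502)/0.0592 = 1.824, so Q = 66.7.
With Q = [Cu²⁺]·[Fe²⁺]/([Cu⁺]·[Fe³⁺]) and the known concentrations, [Fe²⁺] in the numerator gives [Fe²⁺] = 0.66 M.

0.66 M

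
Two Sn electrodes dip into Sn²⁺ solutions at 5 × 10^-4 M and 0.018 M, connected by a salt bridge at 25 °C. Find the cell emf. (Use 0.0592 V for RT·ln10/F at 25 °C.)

0.046 V

Both half-cells are Sn²⁺/Sn, so E°_cell = 0. The concentrated side is the cathode; the cell reaction moves Sn²⁺ from high to low concentration with n = 2.
Q = [Sn²⁺]_dilute/[Sn²⁺]_conc = 5 × 10^-4/0.018 = 0.0278.
E = 0 − (0.0592/2) log Q = −(0.0592/2)(-1.556) = 0.0461 V.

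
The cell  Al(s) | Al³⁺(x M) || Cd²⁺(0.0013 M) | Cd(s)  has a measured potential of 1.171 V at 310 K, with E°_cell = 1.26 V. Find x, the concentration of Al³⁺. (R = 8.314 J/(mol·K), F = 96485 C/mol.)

From the Nernst equation, ln Q = nF(E° − E)/RT = 6×96485×(1.26 − 1.171)/(8.314×310) = 19.991, so Q = 4.81 × 10^8.
With Q = [Al³⁺]^2/[Cd²⁺]^3 and the known concentrations, [Al³⁺]^2 in the numerator gives [Al³⁺] = 1.0 M.

1.0 M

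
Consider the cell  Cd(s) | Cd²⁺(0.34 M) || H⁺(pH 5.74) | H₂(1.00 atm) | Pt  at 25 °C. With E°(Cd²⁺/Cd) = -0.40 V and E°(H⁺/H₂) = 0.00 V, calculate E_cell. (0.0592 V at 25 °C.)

0.074 V

The hydrogen couple is the cathode, so E°_cell = 0.40 V; n = 2.
[H⁺] = 10^(−5.74) = 1.8 × 10^-6 M, and Q = [Cd²⁺]·P(H₂) / [H⁺]^2 = 1.03 × 10^11.
E = E° − (0.0592/2) log Q = 0.40 − (0.0592/2)(11.011) = 0.074 V.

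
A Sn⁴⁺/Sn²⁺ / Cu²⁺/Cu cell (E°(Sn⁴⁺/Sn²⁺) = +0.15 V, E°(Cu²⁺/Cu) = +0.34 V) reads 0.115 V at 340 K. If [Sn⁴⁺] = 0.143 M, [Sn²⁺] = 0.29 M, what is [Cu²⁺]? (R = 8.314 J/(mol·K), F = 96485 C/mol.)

0.0029 M

From the Nernst equation, ln Q = nF(E° − E)/RT = 2×96485×(0.19 − 0.115)/(8.314×340) = 5.120, so Q = 167.
With Q = [Sn⁴⁺]/([Sn²⁺]·[Cu²⁺]) and the known concentrations, [Cu²⁺] in the denominator gives [Cu²⁺] = 0.0029 M.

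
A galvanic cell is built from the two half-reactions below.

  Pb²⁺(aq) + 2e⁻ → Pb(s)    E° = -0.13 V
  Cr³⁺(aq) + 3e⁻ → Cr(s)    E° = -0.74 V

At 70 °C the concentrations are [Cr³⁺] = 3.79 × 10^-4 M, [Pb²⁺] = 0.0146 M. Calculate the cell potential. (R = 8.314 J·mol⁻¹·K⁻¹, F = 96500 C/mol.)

0.625 V

The Pb²⁺/Pb couple has the higher reduction potential and acts as the cathode, so E°_cell = -0.13 − (-0.74) = 0.61 V.
Balancing electrons gives n = 6; the reaction quotient is Q = [Cr³⁺]^2/[Pb²⁺]^3 = 0.0462.
E = E° − (RT/nF) ln Q = 0.61 − (8.314×343)/(6×96500) × (-3.076) = 0.610 + 0.015 = 0.625 V.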